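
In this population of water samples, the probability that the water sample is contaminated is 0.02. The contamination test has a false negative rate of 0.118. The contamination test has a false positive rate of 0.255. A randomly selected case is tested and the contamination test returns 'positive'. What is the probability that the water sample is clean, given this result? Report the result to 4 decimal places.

P(¬H | E) ≈ 0.9341

Write H for 'the water sample is contaminated'. Prior odds H:¬H = 0.02/0.98 = 0.020408. For the 'positive' outcome, the likelihood ratio is 0.882/0.255 = 3.4588.
Posterior odds = 0.020408 × 3.4588 = 0.070588, so P(H|E) = 0.070588/(1+0.070588) = 0.0659. Then P(¬H|E) = 1 − 0.0659 = 0.9341.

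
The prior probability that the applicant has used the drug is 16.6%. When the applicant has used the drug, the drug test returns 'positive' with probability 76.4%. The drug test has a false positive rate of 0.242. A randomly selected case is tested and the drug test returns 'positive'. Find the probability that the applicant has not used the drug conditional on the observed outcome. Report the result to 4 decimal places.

Let H be the event that the applicant has used the drug. P(H) = 0.166, so P(¬H) = 0.834. With E the 'positive' result, P(E|H) = 0.764 and P(E|¬H) = 0.242.
P(E) = 0.764·0.166 + 0.242·0.834 = 0.12682 + 0.20183 = 0.32865.
By Bayes' theorem, P(H|E) = 0.12682 / 0.32865 = 0.3859. Hence P(¬H|E) = 1 − 0.3859 = 0.6141.

P(¬H | E) ≈ 0.6141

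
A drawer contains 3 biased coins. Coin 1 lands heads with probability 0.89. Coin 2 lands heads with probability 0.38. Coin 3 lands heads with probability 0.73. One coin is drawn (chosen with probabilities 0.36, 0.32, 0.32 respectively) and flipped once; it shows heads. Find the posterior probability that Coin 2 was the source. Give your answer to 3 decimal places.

P(heads|C1) = 0.89; P(heads|C2) = 0.38; P(heads|C3) = 0.73.
Prior × likelihood for each source: 0.36·0.89=0.3204, 0.32·0.38=0.1216, 0.32·0.73=0.2336. Summing gives P(heads) = 0.67560.
P(Coin 2 | heads) = 0.1216 / 0.67560 = 0.180.

Posterior probability ≈ 0.180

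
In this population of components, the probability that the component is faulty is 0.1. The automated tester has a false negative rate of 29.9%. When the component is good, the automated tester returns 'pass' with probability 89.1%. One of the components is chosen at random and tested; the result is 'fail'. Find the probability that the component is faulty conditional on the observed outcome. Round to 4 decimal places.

P(H | E) ≈ 0.4168

Write H for 'the component is faulty'. Prior odds H:¬H = 0.1/0.9 = 0.11111. For the 'fail' outcome, the likelihood ratio is 0.701/0.109 = 6.4312.
Posterior odds = 0.11111 × 6.4312 = 0.71458, so P(H|E) = 0.71458/(1+0.71458) = 0.4168.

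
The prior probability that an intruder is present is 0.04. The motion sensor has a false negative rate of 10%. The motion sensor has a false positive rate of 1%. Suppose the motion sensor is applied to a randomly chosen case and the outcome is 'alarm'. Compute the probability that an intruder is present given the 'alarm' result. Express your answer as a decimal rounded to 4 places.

Let H be the event that an intruder is present. P(H) = 0.04, so P(¬H) = 0.96. With E the 'alarm' result, P(E|H) = 0.9 and P(E|¬H) = 0.01.
P(E) = 0.9·0.04 + 0.01·0.96 = 0.036000 + 0.0096000 = 0.045600.
By Bayes' theorem, P(H|E) = 0.036000 / 0.045600 = 0.7895.

P(H | E) ≈ 0.7895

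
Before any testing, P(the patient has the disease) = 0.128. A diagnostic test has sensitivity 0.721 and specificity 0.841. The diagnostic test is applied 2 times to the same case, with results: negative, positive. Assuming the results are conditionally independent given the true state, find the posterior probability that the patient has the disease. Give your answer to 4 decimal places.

With H the event that the patient has the disease, the joint likelihood of the observed sequence is P(data|H) = 0.279·0.721 = 0.20116 and P(data|¬H) = 0.841·0.159 = 0.13372.
Bayes: P(H|data) = 0.128·0.20116 / (0.128·0.20116 + 0.872·0.13372) = 0.025748/0.14235 = 0.1809.

Posterior P(H) ≈ 0.1809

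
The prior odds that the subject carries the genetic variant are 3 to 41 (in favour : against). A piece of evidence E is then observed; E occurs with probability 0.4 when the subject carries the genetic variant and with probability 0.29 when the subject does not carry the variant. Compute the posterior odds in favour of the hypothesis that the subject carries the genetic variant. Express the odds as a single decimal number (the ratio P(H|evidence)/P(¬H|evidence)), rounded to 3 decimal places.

Posterior odds ≈ 0.101

Prior odds = 3/41 = 0.073171.
Likelihood ratio for E = 0.4/0.29 = 1.3793.
Posterior odds = prior odds × LR = 0.10093.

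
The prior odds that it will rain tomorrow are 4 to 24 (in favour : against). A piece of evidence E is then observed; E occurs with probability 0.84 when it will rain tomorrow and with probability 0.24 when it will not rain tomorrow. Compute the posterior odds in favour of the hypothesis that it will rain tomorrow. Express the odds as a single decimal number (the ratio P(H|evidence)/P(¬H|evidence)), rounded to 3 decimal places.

Posterior odds ≈ 0.583

Prior odds = 4/24 = 0.16667. In log-odds, ln(0.16667) = -1.7918.
Add log likelihood ratio: ln(3.5000) = 1.2528.
Posterior log-odds = -0.53900, so posterior odds = exp(-0.53900) = 0.58333.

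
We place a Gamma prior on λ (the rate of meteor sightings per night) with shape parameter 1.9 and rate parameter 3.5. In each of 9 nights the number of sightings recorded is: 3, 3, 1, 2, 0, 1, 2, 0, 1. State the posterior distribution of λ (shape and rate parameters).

Posterior: Gamma(shape=14.9, rate=12.5)

The Poisson likelihood adds the total count to the shape and the number of exposure periods to the rate. Here ∑xᵢ = 13 and n = 9, so shape 1.9→14.9 and rate 3.5→12.5.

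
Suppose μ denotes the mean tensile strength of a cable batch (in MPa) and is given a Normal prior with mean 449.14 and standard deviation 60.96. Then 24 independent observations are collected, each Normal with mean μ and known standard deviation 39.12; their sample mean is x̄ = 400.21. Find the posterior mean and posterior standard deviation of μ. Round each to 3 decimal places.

Posterior mean ≈ 401.035; posterior SD ≈ 7.918

Prior precision 1/τ₀² = 1/60.96² = 0.00026910; data precision n/σ² = 24/39.12² = 0.0156824.
Posterior precision = 0.00026910 + 0.0156824 = 0.0159515, giving posterior SD = 1/√0.0159515 = 7.918.
Posterior mean = (0.00026910·449.14 + 0.0156824·400.21) / 0.0159515 = 401.035.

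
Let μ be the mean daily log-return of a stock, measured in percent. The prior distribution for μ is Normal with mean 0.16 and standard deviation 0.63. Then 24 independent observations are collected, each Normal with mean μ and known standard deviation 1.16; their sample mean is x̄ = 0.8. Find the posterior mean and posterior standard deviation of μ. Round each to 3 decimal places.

Posterior mean ≈ 0.721; posterior SD ≈ 0.222

Prior precision 1/τ₀² = 1/0.63² = 2.51953; data precision n/σ² = 24/1.16² = 17.8359.
Posterior precision = 2.51953 + 17.8359 = 20.3554, giving posterior SD = 1/√20.3554 = 0.222.
Posterior mean = (2.51953·0.16 + 17.8359·0.8) / 20.3554 = 0.721.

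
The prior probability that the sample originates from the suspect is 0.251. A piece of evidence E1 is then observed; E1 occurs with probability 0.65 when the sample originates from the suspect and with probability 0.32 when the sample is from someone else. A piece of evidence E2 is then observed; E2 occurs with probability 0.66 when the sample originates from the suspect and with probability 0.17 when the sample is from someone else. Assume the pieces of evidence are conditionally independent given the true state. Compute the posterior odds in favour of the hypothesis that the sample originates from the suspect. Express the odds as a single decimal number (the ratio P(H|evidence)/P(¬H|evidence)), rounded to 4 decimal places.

Prior odds = 0.251/(1−0.251) = 0.33511.
Likelihood ratio for E1 = 0.65/0.32 = 2.0312.
Likelihood ratio for E2 = 0.66/0.17 = 3.8824.
Posterior odds = prior odds × LR₁ × LR₂ = 2.6427.

Posterior odds ≈ 2.6427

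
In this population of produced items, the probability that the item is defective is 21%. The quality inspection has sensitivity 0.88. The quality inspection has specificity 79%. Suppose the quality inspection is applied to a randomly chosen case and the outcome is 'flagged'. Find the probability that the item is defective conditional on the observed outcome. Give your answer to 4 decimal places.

P(H | E) ≈ 0.5269

Let H be the event that the item is defective. P(H) = 0.21, so P(¬H) = 0.79. With E the 'flagged' result, P(E|H) = 0.88 and P(E|¬H) = 0.21.
P(E) = 0.88·0.21 + 0.21·0.79 = 0.18480 + 0.16590 = 0.35070.
By Bayes' theorem, P(H|E) = 0.18480 / 0.35070 = 0.5269.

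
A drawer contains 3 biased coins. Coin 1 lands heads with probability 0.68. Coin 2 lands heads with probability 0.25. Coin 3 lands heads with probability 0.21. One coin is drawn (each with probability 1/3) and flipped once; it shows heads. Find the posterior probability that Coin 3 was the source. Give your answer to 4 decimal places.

Posterior probability ≈ 0.1842

Tabulate prior·likelihood by source: [1] prior 0.333333, lik 0.68, product 0.2267; [2] prior 0.333333, lik 0.25, product 0.08333; [3] prior 0.333333, lik 0.21, product 0.07000.
Normalizing constant = 0.38000; the posterior for Coin 3 is its product over the sum, 0.07000/0.38000 = 0.1842.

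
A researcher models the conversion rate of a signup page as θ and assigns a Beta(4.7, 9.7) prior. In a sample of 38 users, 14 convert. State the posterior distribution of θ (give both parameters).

Observing 14 successes and 24 failures updates Beta(4.7, 9.7) by adding the success and failure counts to the two shape parameters: α = 4.7+14 = 18.7, β = 9.7+24 = 33.7.

Posterior: Beta(18.7, 33.7)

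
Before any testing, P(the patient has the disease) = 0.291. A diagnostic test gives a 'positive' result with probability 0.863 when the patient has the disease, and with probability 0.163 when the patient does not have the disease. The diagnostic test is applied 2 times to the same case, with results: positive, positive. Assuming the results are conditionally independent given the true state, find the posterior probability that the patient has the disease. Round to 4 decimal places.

Posterior P(H) ≈ 0.9200

Let H be the event that the patient has the disease; start with P(H) = 0.291. P('positive'|H) = 0.863, P('positive'|¬H) = 0.163.
Update on result 1 ('positive'): P(H) ← 0.863·0.2910 / (0.863·0.2910 + 0.163·0.7090) = 0.25113/0.36670 = 0.6848.
Update on result 2 ('positive'): P(H) ← 0.863·0.6848 / (0.863·0.6848 + 0.163·0.3152) = 0.59102/0.64239 = 0.9200.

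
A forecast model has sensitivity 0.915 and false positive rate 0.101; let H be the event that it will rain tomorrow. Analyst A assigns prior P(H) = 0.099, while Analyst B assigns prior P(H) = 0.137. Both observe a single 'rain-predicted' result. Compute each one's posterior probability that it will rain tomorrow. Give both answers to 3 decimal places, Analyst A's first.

P('+'|H) = 0.915, P('+'|¬H) = 0.101.
Analyst A: numerator 0.915·0.099 = 0.090585; evidence = 0.090585+0.101·0.901 = 0.18159; posterior = 0.499.
Analyst B: numerator 0.915·0.137 = 0.12536; evidence = 0.12536+0.101·0.863 = 0.21252; posterior = 0.590.

Analyst A: 0.499; Analyst B: 0.590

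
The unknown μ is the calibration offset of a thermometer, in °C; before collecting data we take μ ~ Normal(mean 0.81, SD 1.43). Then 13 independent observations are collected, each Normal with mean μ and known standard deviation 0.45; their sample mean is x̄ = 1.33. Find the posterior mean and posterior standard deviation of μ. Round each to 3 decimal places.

Prior precision 1/τ₀² = 1/1.43² = 0.489021; data precision n/σ² = 13/0.45² = 64.1975.
Posterior precision = 0.489021 + 64.1975 = 64.6866, giving posterior SD = 1/√64.6866 = 0.124.
Posterior mean = (0.489021·0.81 + 64.1975·1.33) / 64.6866 = 1.326.

Posterior mean ≈ 1.326; posterior SD ≈ 0.124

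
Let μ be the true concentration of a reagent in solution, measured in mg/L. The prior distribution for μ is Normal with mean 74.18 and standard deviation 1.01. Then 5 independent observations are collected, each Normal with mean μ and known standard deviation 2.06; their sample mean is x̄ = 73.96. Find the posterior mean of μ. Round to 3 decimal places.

Posterior mean ≈ 74.060

Prior precision 1/τ₀² = 1/1.01² = 0.980296; data precision n/σ² = 5/2.06² = 1.17824.
Posterior precision = 0.980296 + 1.17824 = 2.15854.
Posterior mean = (0.980296·74.18 + 1.17824·73.96) / 2.15854 = 74.060.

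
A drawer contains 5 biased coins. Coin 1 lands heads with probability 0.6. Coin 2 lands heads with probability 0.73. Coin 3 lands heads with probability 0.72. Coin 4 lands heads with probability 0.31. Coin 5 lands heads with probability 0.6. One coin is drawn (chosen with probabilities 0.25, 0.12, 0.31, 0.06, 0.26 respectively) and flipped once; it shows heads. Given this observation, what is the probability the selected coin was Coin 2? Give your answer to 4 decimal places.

P(heads|C1) = 0.6; P(heads|C2) = 0.73; P(heads|C3) = 0.72; P(heads|C4) = 0.31; P(heads|C5) = 0.6.
Prior × likelihood for each source: 0.25·0.6=0.1500, 0.12·0.73=0.08760, 0.31·0.72=0.2232, 0.06·0.31=0.01860, 0.26·0.6=0.1560. Summing gives P(heads) = 0.63540.
P(Coin 2 | heads) = 0.08760 / 0.63540 = 0.1379.

Posterior probability ≈ 0.1379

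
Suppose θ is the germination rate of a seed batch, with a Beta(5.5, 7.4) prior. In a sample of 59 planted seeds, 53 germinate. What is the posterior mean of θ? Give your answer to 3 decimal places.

Posterior mean ≈ 0.814

Observing 53 successes and 6 failures updates Beta(5.5, 7.4) by adding the success and failure counts to the two shape parameters: α = 5.5+53 = 58.5, β = 7.4+6 = 13.4.
E[θ | data] = 58.5/(58.5+13.4) = 0.814.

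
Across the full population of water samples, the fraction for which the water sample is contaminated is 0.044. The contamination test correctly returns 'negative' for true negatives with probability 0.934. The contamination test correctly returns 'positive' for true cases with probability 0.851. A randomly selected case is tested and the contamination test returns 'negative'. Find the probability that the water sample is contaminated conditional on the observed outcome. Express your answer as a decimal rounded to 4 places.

Let H be the event that the water sample is contaminated. P(H) = 0.044, so P(¬H) = 0.956. With E the 'negative' result, P(E|H) = 0.149 and P(E|¬H) = 0.934.
P(E) = 0.149·0.044 + 0.934·0.956 = 0.0065560 + 0.89290 = 0.89946.
By Bayes' theorem, P(H|E) = 0.0065560 / 0.89946 = 0.0073.

P(H | E) ≈ 0.0073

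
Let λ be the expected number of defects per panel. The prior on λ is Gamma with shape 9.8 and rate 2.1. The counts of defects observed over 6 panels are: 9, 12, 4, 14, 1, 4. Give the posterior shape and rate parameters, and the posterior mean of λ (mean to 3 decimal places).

Posterior: Gamma(shape=53.8, rate=8.1); mean ≈ 6.642

The Poisson likelihood adds the total count to the shape and the number of exposure periods to the rate. Here ∑xᵢ = 44 and n = 6, so shape 9.8→53.8 and rate 2.1→8.1.
E[λ | data] = 53.8/8.1 = 6.642.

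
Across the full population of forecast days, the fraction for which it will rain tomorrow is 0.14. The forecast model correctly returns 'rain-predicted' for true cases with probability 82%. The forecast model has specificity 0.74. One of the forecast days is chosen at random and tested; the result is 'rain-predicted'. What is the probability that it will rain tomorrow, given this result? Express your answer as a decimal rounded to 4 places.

P(H | E) ≈ 0.3392

Write H for 'it will rain tomorrow'. Prior odds H:¬H = 0.14/0.86 = 0.16279. For the 'rain-predicted' outcome, the likelihood ratio is 0.82/0.26 = 3.1538.
Posterior odds = 0.16279 × 3.1538 = 0.51342, so P(H|E) = 0.51342/(1+0.51342) = 0.3392.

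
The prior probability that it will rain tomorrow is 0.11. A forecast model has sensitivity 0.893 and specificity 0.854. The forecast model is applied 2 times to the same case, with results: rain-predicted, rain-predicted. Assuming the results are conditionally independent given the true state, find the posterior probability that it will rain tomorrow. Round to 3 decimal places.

Posterior P(H) ≈ 0.822

Let H be the event that it will rain tomorrow; start with P(H) = 0.11. P('rain-predicted'|H) = 0.893, P('rain-predicted'|¬H) = 0.146.
Update on result 1 ('rain-predicted'): P(H) ← 0.893·0.1100 / (0.893·0.1100 + 0.146·0.8900) = 0.098230/0.22817 = 0.4305.
Update on result 2 ('rain-predicted'): P(H) ← 0.893·0.4305 / (0.893·0.4305 + 0.146·0.5695) = 0.38445/0.46759 = 0.8222.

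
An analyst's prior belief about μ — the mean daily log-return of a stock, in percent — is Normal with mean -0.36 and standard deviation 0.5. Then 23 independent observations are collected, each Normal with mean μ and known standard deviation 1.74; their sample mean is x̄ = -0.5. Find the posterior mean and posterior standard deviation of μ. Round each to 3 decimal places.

Posterior mean ≈ -0.452; posterior SD ≈ 0.294

With known σ, the Normal prior is conjugate. Weight on the data is w = (n/σ²)/(n/σ² + 1/τ₀²) = 7.59678/(7.59678+4.00000) = 0.65508.
Posterior mean = w·x̄ + (1−w)·μ₀ = 0.65508·-0.5 + 0.34492·-0.36 = -0.452. Posterior variance = 1/(7.59678+4.00000) = 0.0862309, so SD = 0.294.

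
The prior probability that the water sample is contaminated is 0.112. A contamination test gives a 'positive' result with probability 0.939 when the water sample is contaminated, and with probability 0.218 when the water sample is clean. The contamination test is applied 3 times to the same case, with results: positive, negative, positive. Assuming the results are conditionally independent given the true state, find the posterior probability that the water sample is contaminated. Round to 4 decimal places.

Let H be the event that the water sample is contaminated; start with P(H) = 0.112. P('positive'|H) = 0.939, P('positive'|¬H) = 0.218.
Update on result 1 ('positive'): P(H) ← 0.939·0.1120 / (0.939·0.1120 + 0.218·0.8880) = 0.10517/0.29875 = 0.3520.
Update on result 2 ('negative'): P(H) ← 0.061·0.3520 / (0.061·0.3520 + 0.782·0.6480) = 0.021473/0.52819 = 0.0407.
Update on result 3 ('positive'): P(H) ← 0.939·0.0407 / (0.939·0.0407 + 0.218·0.9593) = 0.038175/0.24731 = 0.1544.

Posterior P(H) ≈ 0.1544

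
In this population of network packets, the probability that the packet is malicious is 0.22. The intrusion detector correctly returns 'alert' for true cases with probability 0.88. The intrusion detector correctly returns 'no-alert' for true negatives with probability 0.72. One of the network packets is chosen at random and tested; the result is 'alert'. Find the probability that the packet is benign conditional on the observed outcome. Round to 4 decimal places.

Write H for 'the packet is malicious'. Prior odds H:¬H = 0.22/0.78 = 0.28205. For the 'alert' outcome, the likelihood ratio is 0.88/0.28 = 3.1429.
Posterior odds = 0.28205 × 3.1429 = 0.88645, so P(H|E) = 0.88645/(1+0.88645) = 0.4699. Then P(¬H|E) = 1 − 0.4699 = 0.5301.

P(¬H | E) ≈ 0.5301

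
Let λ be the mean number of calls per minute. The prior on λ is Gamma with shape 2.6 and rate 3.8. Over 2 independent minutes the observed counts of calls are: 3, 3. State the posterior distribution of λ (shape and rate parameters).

Posterior: Gamma(shape=8.6, rate=5.8)

Total count ∑xᵢ = 6 over n = 2 minutes.
Gamma is conjugate to the Poisson likelihood: posterior is Gamma(shape = 2.6+6 = 8.6, rate = 3.8+2 = 5.8).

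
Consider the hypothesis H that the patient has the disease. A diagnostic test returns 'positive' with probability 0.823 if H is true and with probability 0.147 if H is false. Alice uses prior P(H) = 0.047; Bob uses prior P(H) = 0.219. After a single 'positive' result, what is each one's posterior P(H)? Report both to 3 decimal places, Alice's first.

P('+'|H) = 0.823, P('+'|¬H) = 0.147.
Alice: numerator 0.823·0.047 = 0.038681; evidence = 0.038681+0.147·0.953 = 0.17877; posterior = 0.216.
Bob: numerator 0.823·0.219 = 0.18024; evidence = 0.18024+0.147·0.781 = 0.29504; posterior = 0.611.

Alice: 0.216; Bob: 0.611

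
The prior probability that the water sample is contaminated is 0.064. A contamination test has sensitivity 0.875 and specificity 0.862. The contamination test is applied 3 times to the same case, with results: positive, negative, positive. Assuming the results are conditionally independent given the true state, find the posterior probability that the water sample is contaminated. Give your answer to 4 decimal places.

Posterior P(H) ≈ 0.2850

With H the event that the water sample is contaminated, the joint likelihood of the observed sequence is P(data|H) = 0.875·0.125·0.875 = 0.095703 and P(data|¬H) = 0.138·0.862·0.138 = 0.016416.
Bayes: P(H|data) = 0.064·0.095703 / (0.064·0.095703 + 0.936·0.016416) = 0.0061250/0.021490 = 0.2850.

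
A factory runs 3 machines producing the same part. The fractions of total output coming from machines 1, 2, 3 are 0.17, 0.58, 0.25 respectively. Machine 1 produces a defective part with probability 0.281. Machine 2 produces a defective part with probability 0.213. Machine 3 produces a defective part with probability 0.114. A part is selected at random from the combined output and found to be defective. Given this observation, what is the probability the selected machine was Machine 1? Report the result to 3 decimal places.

Posterior probability ≈ 0.239

P(defective|M1) = 0.281; P(defective|M2) = 0.213; P(defective|M3) = 0.114.
Prior × likelihood for each source: 0.17·0.281=0.04777, 0.58·0.213=0.1235, 0.25·0.114=0.02850. Summing gives P(defective) = 0.19981.
P(Machine 1 | defective) = 0.04777 / 0.19981 = 0.239.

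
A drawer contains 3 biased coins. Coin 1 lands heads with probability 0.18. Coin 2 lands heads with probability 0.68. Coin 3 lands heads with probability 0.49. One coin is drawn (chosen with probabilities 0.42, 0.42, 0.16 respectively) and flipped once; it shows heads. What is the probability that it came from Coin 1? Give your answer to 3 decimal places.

Tabulate prior·likelihood by source: [1] prior 0.42, lik 0.18, product 0.07560; [2] prior 0.42, lik 0.68, product 0.2856; [3] prior 0.16, lik 0.49, product 0.07840.
Normalizing constant = 0.43960; the posterior for Coin 1 is its product over the sum, 0.07560/0.43960 = 0.172.

Posterior probability ≈ 0.172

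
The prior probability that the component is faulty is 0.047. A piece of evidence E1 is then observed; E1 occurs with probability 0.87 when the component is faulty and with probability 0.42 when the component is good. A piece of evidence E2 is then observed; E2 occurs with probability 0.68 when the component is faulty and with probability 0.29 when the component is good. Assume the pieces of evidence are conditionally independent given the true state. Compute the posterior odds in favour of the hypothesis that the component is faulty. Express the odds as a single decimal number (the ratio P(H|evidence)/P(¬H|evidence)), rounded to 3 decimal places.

Prior odds = 0.047/(1−0.047) = 0.049318. In log-odds, ln(0.049318) = -3.0095.
Add log likelihood ratios: ln(2.0714) + ln(2.3448) = 1.5805.
Posterior log-odds = -1.4290, so posterior odds = exp(-1.4290) = 0.23954.

Posterior odds ≈ 0.240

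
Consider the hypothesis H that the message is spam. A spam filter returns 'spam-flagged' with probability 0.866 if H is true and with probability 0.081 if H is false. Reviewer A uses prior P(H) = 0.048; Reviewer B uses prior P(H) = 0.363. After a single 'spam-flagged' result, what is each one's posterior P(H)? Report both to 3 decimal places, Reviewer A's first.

P('+'|H) = 0.866, P('+'|¬H) = 0.081.
Reviewer A: numerator 0.866·0.048 = 0.041568; evidence = 0.041568+0.081·0.952 = 0.11868; posterior = 0.350.
Reviewer B: numerator 0.866·0.363 = 0.31436; evidence = 0.31436+0.081·0.637 = 0.36595; posterior = 0.859.

Reviewer A: 0.350; Reviewer B: 0.859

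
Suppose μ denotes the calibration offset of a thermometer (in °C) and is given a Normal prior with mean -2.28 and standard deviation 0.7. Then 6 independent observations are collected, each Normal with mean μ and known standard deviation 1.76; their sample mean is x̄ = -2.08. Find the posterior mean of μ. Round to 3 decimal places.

Posterior mean ≈ -2.183

With known σ, the Normal prior is conjugate. Weight on the data is w = (n/σ²)/(n/σ² + 1/τ₀²) = 1.93698/(1.93698+2.04082) = 0.48695.
Posterior mean = w·x̄ + (1−w)·μ₀ = 0.48695·-2.08 + 0.51305·-2.28 = -2.183.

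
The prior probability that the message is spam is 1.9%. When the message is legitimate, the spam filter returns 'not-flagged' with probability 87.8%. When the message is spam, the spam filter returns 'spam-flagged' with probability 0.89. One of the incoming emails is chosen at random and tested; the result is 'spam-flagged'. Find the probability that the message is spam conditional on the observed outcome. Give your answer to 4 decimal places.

Write H for 'the message is spam'. Prior odds H:¬H = 0.019/0.981 = 0.019368. For the 'spam-flagged' outcome, the likelihood ratio is 0.89/0.122 = 7.2951.
Posterior odds = 0.019368 × 7.2951 = 0.14129, so P(H|E) = 0.14129/(1+0.14129) = 0.1238.

P(H | E) ≈ 0.1238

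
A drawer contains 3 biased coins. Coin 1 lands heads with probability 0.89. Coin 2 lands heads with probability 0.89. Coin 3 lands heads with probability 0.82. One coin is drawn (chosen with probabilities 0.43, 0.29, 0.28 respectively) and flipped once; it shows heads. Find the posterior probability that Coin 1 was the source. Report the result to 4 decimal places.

P(heads|C1) = 0.89; P(heads|C2) = 0.89; P(heads|C3) = 0.82.
Prior × likelihood for each source: 0.43·0.89=0.3827, 0.29·0.89=0.2581, 0.28·0.82=0.2296. Summing gives P(heads) = 0.87040.
P(Coin 1 | heads) = 0.3827 / 0.87040 = 0.4397.

Posterior probability ≈ 0.4397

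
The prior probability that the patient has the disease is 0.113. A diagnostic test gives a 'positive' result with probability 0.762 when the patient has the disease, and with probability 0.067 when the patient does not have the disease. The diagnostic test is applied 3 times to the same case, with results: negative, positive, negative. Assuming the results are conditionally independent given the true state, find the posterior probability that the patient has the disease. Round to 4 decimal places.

With H the event that the patient has the disease, the joint likelihood of the observed sequence is P(data|H) = 0.238·0.762·0.238 = 0.043163 and P(data|¬H) = 0.933·0.067·0.933 = 0.058323.
Bayes: P(H|data) = 0.113·0.043163 / (0.113·0.043163 + 0.887·0.058323) = 0.0048774/0.056610 = 0.0862.

Posterior P(H) ≈ 0.0862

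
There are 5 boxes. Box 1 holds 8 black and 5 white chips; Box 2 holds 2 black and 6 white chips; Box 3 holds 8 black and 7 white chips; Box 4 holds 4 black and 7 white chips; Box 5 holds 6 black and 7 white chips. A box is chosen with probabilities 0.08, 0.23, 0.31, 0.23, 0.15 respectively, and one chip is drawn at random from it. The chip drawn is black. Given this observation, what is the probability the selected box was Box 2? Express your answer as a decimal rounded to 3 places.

Posterior probability ≈ 0.135

Tabulate prior·likelihood by source: [1] prior 0.08, lik 0.6154, product 0.04923; [2] prior 0.23, lik 0.25, product 0.05750; [3] prior 0.31, lik 0.5333, product 0.1653; [4] prior 0.23, lik 0.3636, product 0.08364; [5] prior 0.15, lik 0.4615, product 0.06923.
Normalizing constant = 0.42493; the posterior for Box 2 is its product over the sum, 0.05750/0.42493 = 0.135.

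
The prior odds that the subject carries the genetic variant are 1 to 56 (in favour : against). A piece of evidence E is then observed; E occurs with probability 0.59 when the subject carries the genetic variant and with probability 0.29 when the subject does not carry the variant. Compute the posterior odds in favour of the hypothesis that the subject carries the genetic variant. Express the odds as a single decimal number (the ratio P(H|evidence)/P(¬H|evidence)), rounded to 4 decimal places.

Prior odds = 1/56 = 0.017857.
Likelihood ratio for E = 0.59/0.29 = 2.0345.
Posterior odds = prior odds × LR = 0.036330.

Posterior odds ≈ 0.0363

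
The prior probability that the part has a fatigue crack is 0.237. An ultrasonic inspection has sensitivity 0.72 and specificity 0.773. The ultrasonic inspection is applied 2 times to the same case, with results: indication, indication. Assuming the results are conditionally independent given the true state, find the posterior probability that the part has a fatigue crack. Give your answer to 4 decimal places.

Posterior P(H) ≈ 0.7576

Let H be the event that the part has a fatigue crack; start with P(H) = 0.237. P('indication'|H) = 0.72, P('indication'|¬H) = 0.227.
Update on result 1 ('indication'): P(H) ← 0.72·0.2370 / (0.72·0.2370 + 0.227·0.7630) = 0.17064/0.34384 = 0.4963.
Update on result 2 ('indication'): P(H) ← 0.72·0.4963 / (0.72·0.4963 + 0.227·0.5037) = 0.35732/0.47166 = 0.7576.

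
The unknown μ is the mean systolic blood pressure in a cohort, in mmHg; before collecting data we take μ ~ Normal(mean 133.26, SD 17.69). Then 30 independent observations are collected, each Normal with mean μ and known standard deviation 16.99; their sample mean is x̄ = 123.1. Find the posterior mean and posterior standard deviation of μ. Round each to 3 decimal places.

Prior precision 1/τ₀² = 1/17.69² = 0.00319554; data precision n/σ² = 30/16.99² = 0.103928.
Posterior precision = 0.00319554 + 0.103928 = 0.107124, giving posterior SD = 1/√0.107124 = 3.055.
Posterior mean = (0.00319554·133.26 + 0.103928·123.1) / 0.107124 = 123.403.

Posterior mean ≈ 123.403; posterior SD ≈ 3.055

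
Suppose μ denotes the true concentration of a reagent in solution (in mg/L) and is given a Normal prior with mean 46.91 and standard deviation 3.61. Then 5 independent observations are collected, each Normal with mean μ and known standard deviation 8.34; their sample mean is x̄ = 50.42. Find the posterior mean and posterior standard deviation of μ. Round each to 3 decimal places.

Posterior mean ≈ 48.608; posterior SD ≈ 2.594

With known σ, the Normal prior is conjugate. Weight on the data is w = (n/σ²)/(n/σ² + 1/τ₀²) = 0.0718849/(0.0718849+0.0767336) = 0.48369.
Posterior mean = w·x̄ + (1−w)·μ₀ = 0.48369·50.42 + 0.51631·46.91 = 48.608. Posterior variance = 1/(0.0718849+0.0767336) = 6.72864, so SD = 2.594.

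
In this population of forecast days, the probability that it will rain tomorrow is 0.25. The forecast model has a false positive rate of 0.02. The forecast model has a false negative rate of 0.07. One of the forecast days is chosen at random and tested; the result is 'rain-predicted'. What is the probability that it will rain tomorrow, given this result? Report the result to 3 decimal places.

P(H | E) ≈ 0.939

Write H for 'it will rain tomorrow'. Prior odds H:¬H = 0.25/0.75 = 0.33333. For the 'rain-predicted' outcome, the likelihood ratio is 0.93/0.02 = 46.500.
Posterior odds = 0.33333 × 46.500 = 15.500, so P(H|E) = 15.500/(1+15.500) = 0.939.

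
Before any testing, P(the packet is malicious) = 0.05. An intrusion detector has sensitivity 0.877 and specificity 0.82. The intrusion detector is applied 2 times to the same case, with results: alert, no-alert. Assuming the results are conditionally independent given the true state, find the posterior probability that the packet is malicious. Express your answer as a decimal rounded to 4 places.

Posterior P(H) ≈ 0.0370

Let H be the event that the packet is malicious; start with P(H) = 0.05. P('alert'|H) = 0.877, P('alert'|¬H) = 0.18.
Update on result 1 ('alert'): P(H) ← 0.877·0.0500 / (0.877·0.0500 + 0.18·0.9500) = 0.043850/0.21485 = 0.2041.
Update on result 2 ('no-alert'): P(H) ← 0.123·0.2041 / (0.123·0.2041 + 0.82·0.7959) = 0.025104/0.67775 = 0.0370.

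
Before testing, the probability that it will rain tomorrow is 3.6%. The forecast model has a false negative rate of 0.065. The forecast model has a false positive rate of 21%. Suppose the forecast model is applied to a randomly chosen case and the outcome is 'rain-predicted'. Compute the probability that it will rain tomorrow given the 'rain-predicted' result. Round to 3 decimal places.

Let H be the event that it will rain tomorrow. P(H) = 0.036, so P(¬H) = 0.964. With E the 'rain-predicted' result, P(E|H) = 0.935 and P(E|¬H) = 0.21.
P(E) = 0.935·0.036 + 0.21·0.964 = 0.033660 + 0.20244 = 0.23610.
By Bayes' theorem, P(H|E) = 0.033660 / 0.23610 = 0.143.

P(H | E) ≈ 0.143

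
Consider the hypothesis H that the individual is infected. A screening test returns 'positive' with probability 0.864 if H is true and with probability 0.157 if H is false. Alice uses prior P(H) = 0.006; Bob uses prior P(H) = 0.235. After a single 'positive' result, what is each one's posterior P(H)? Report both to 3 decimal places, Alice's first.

The likelihood ratio for a 'positive' result is 0.864/0.157 = 5.5032.
Alice: prior odds 0.006/0.994 = 0.0060362; posterior odds 0.033218; posterior probability 0.032.
Bob: prior odds 0.235/0.765 = 0.30719; posterior odds 1.6905; posterior probability 0.628.

Alice: 0.032; Bob: 0.628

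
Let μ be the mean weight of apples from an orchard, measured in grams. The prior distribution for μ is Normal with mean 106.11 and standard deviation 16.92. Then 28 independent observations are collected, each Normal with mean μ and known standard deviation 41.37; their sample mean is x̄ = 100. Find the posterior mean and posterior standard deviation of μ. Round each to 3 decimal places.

Prior precision 1/τ₀² = 1/16.92² = 0.00349301; data precision n/σ² = 28/41.37² = 0.0163601.
Posterior precision = 0.00349301 + 0.0163601 = 0.0198531, giving posterior SD = 1/√0.0198531 = 7.097.
Posterior mean = (0.00349301·106.11 + 0.0163601·100) / 0.0198531 = 101.075.

Posterior mean ≈ 101.075; posterior SD ≈ 7.097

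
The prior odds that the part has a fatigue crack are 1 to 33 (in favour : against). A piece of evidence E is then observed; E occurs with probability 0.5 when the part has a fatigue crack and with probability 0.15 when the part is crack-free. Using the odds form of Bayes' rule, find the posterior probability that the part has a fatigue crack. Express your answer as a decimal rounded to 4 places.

Posterior probability ≈ 0.0917

Prior odds = 1/33 = 0.030303.
Likelihood ratio for E = 0.5/0.15 = 3.3333.
Posterior odds = prior odds × LR = 0.10101.
Posterior probability = odds/(1+odds) = 0.10101/1.1010 = 0.0917.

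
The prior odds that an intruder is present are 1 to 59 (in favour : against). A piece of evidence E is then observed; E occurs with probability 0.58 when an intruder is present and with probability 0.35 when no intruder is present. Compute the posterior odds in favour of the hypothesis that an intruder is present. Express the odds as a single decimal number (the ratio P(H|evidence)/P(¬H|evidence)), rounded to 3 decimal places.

Posterior odds ≈ 0.028

Prior odds = 1/59 = 0.016949. In log-odds, ln(0.016949) = -4.0775.
Add log likelihood ratio: ln(1.6571) = 0.50509.
Posterior log-odds = -3.5724, so posterior odds = exp(-3.5724) = 0.028087.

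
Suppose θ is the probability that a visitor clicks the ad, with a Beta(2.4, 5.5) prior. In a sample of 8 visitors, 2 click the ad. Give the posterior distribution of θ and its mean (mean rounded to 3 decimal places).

Posterior: Beta(4.4, 11.5); mean ≈ 0.277

The binomial likelihood is conjugate to the Beta prior: with 2 successes and 6 failures, the posterior is Beta(2.4+2, 5.5+6) = Beta(4.4, 11.5).
Posterior mean = α/(α+β) = 4.4/15.9 = 0.277.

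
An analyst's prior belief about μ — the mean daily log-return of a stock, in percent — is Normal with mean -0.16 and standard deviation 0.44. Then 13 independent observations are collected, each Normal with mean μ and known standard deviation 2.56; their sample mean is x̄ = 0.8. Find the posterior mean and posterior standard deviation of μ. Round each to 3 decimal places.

With known σ, the Normal prior is conjugate. Weight on the data is w = (n/σ²)/(n/σ² + 1/τ₀²) = 1.98364/(1.98364+5.16529) = 0.27747.
Posterior mean = w·x̄ + (1−w)·μ₀ = 0.27747·0.8 + 0.72253·-0.16 = 0.106. Posterior variance = 1/(1.98364+5.16529) = 0.139881, so SD = 0.374.

Posterior mean ≈ 0.106; posterior SD ≈ 0.374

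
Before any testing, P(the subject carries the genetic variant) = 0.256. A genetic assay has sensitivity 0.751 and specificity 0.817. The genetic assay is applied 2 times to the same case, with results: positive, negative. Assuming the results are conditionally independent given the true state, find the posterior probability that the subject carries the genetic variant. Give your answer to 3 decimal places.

Posterior P(H) ≈ 0.301

With H the event that the subject carries the genetic variant, the joint likelihood of the observed sequence is P(data|H) = 0.751·0.249 = 0.18700 and P(data|¬H) = 0.183·0.817 = 0.14951.
Bayes: P(H|data) = 0.256·0.18700 / (0.256·0.18700 + 0.744·0.14951) = 0.047872/0.15911 = 0.3009.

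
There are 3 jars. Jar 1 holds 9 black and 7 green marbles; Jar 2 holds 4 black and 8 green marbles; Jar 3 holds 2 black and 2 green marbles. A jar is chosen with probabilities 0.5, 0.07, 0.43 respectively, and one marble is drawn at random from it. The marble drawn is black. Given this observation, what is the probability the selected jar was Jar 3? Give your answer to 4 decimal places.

Tabulate prior·likelihood by source: [1] prior 0.5, lik 0.5625, product 0.2812; [2] prior 0.07, lik 0.3333, product 0.02333; [3] prior 0.43, lik 0.5, product 0.2150.
Normalizing constant = 0.51958; the posterior for Jar 3 is its product over the sum, 0.2150/0.51958 = 0.4138.

Posterior probability ≈ 0.4138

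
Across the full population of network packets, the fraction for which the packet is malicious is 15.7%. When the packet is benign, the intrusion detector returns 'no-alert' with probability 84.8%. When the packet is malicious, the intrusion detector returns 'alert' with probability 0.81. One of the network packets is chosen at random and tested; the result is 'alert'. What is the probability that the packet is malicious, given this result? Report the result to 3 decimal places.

Write H for 'the packet is malicious'. Prior odds H:¬H = 0.157/0.843 = 0.18624. For the 'alert' outcome, the likelihood ratio is 0.81/0.152 = 5.3289.
Posterior odds = 0.18624 × 5.3289 = 0.99246, so P(H|E) = 0.99246/(1+0.99246) = 0.498.

P(H | E) ≈ 0.498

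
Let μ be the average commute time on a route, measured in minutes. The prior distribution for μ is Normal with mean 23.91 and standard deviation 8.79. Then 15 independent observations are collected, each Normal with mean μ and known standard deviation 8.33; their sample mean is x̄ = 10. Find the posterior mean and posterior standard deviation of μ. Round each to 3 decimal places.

Posterior mean ≈ 10.786; posterior SD ≈ 2.089

Prior precision 1/τ₀² = 1/8.79² = 0.0129426; data precision n/σ² = 15/8.33² = 0.216173.
Posterior precision = 0.0129426 + 0.216173 = 0.229116, giving posterior SD = 1/√0.229116 = 2.089.
Posterior mean = (0.0129426·23.91 + 0.216173·10) / 0.229116 = 10.786.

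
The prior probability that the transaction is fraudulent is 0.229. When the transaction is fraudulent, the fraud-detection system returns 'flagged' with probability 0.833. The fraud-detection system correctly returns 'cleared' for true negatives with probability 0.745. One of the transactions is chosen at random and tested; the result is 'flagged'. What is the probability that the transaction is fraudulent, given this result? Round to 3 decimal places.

Let H be the event that the transaction is fraudulent. P(H) = 0.229, so P(¬H) = 0.771. With E the 'flagged' result, P(E|H) = 0.833 and P(E|¬H) = 0.255.
P(E) = 0.833·0.229 + 0.255·0.771 = 0.19076 + 0.19661 = 0.38736.
By Bayes' theorem, P(H|E) = 0.19076 / 0.38736 = 0.492.

P(H | E) ≈ 0.492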